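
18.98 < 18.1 False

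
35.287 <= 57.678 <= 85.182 True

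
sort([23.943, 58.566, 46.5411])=[23.943, 46.5411, 58.566]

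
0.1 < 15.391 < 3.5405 False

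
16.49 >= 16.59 False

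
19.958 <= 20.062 True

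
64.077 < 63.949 False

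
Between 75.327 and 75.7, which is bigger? 75.7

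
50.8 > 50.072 True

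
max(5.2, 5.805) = 5.805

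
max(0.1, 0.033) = 0.1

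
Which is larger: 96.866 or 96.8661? 96.8661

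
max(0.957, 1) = 1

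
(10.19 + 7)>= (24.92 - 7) False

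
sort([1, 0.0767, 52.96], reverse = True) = [52.96, 1, 0.0767]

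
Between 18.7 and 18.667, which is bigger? 18.7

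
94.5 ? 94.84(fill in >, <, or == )<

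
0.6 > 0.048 True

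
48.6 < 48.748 True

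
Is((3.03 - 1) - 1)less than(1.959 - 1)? No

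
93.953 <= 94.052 True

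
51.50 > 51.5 False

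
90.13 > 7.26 True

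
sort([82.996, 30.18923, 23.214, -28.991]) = [-28.991, 23.214, 30.18923, 82.996]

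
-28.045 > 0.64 False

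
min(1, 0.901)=0.901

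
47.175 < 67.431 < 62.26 False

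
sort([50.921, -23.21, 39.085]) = [-23.21, 39.085, 50.921]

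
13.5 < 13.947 True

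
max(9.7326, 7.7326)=9.7326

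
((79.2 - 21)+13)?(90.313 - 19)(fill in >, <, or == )<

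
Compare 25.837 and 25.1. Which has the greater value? 25.837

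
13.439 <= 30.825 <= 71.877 True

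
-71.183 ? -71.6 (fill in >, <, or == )>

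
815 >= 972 False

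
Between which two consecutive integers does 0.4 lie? 0 and 1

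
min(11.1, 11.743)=11.1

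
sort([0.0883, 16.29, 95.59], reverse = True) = [95.59, 16.29, 0.0883]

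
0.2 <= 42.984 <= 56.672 True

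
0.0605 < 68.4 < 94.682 True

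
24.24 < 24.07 False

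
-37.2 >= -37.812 True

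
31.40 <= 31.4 True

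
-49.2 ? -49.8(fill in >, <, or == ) >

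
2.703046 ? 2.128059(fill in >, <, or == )>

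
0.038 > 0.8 False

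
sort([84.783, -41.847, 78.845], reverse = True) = [84.783, 78.845, -41.847]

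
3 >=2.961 True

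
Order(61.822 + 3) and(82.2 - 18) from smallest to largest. (82.2 - 18), (61.822 + 3)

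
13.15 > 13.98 False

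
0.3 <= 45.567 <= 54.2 True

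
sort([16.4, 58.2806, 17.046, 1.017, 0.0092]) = [0.0092, 1.017, 16.4, 17.046, 58.2806]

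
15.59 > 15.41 True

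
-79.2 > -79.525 True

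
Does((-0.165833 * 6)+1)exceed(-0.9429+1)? No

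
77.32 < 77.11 False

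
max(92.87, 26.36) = 92.87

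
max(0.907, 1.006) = 1.006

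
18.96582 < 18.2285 False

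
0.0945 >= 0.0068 True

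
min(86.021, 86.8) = 86.021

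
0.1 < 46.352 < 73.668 True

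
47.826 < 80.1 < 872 True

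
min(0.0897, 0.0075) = 0.0075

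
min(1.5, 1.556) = 1.5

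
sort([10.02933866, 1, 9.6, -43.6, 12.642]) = [-43.6, 1, 9.6, 10.02933866, 12.642]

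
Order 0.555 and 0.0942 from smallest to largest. 0.0942, 0.555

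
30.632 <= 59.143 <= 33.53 False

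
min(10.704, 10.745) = 10.704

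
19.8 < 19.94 True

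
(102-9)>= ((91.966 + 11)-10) True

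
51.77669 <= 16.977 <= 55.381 False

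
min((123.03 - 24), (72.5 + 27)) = 99.03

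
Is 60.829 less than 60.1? No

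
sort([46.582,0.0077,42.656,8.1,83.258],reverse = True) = [83.258,46.582,42.656,8.1,0.0077]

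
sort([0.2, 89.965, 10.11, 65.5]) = [0.2, 10.11, 65.5, 89.965]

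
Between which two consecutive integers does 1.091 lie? 1 and 2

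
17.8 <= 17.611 False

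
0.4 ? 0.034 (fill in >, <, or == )>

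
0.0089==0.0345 False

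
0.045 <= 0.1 True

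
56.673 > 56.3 True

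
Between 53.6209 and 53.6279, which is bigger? 53.6279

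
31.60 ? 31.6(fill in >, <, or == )==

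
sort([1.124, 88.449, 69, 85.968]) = [1.124, 69, 85.968, 88.449]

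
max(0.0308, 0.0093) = 0.0308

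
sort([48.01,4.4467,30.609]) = [4.4467,30.609,48.01]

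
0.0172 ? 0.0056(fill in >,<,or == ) >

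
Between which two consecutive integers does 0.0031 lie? 0 and 1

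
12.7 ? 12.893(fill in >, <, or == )<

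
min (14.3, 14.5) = 14.3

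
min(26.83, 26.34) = 26.34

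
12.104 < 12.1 False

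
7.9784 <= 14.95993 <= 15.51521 True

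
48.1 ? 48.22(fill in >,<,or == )<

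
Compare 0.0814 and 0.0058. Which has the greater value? 0.0814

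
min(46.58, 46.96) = 46.58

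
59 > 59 False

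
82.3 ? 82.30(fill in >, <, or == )==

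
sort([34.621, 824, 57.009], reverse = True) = [824, 57.009, 34.621]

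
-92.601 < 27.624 True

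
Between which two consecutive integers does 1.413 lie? 1 and 2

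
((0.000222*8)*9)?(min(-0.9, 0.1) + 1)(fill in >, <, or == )<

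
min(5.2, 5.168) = 5.168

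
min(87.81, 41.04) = 41.04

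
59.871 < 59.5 False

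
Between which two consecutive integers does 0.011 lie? 0 and 1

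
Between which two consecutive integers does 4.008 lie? 4 and 5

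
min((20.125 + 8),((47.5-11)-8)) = 28.125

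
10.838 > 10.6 True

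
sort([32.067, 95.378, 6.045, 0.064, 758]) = [0.064, 6.045, 32.067, 95.378, 758]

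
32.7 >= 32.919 False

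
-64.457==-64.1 False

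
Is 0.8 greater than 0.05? Yes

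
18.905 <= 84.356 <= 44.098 False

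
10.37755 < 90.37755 True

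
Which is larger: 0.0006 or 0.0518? 0.0518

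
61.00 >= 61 True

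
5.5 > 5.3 True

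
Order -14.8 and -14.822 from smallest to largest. -14.822, -14.8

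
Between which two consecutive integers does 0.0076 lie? 0 and 1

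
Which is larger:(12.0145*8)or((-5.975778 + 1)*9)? (12.0145*8)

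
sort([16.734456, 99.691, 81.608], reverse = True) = [99.691, 81.608, 16.734456]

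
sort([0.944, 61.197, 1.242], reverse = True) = [61.197, 1.242, 0.944]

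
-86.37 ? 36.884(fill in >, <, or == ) <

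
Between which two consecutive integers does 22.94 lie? 22 and 23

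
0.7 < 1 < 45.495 True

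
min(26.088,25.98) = 25.98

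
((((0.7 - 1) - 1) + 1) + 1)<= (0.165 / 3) False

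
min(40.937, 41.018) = 40.937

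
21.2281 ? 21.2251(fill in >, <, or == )>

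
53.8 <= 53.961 True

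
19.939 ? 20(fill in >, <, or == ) <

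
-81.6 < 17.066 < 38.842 True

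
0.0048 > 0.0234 False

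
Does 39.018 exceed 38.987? Yes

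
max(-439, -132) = -132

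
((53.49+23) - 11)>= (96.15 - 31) True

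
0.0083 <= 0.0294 True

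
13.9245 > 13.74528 True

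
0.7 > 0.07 True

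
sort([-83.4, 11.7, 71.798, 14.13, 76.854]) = [-83.4, 11.7, 14.13, 71.798, 76.854]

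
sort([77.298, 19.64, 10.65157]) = [10.65157, 19.64, 77.298]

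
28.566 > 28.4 True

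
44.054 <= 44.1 True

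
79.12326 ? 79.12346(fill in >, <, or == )<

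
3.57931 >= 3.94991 False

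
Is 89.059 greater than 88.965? Yes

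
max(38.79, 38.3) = 38.79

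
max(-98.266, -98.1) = -98.1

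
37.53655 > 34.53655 True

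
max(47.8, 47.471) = 47.8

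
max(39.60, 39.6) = 39.6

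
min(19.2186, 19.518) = 19.2186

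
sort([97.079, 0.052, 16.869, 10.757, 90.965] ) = [0.052, 10.757, 16.869, 90.965, 97.079]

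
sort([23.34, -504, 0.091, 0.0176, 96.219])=[-504, 0.0176, 0.091, 23.34, 96.219]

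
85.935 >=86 False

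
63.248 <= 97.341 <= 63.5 False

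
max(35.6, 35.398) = 35.6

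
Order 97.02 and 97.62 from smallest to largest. 97.02, 97.62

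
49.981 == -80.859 False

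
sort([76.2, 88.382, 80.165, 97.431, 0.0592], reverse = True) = [97.431, 88.382, 80.165, 76.2, 0.0592]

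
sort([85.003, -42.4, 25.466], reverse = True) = [85.003, 25.466, -42.4]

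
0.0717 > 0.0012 True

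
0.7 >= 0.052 True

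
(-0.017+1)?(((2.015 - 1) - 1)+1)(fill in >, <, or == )<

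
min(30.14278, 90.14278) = 30.14278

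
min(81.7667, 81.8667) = 81.7667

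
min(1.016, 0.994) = 0.994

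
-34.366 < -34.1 True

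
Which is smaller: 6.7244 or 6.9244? 6.7244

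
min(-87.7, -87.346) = -87.7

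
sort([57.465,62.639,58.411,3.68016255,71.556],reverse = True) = [71.556,62.639,58.411,57.465,3.68016255]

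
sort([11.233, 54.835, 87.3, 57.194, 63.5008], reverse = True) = [87.3, 63.5008, 57.194, 54.835, 11.233]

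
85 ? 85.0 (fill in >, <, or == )==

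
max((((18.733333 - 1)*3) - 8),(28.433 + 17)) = 45.433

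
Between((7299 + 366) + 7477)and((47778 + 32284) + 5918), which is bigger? ((47778 + 32284) + 5918)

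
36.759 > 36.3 True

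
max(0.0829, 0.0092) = 0.0829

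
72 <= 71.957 False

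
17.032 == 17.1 False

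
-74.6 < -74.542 True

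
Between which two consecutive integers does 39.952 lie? 39 and 40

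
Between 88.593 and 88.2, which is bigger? 88.593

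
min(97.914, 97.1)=97.1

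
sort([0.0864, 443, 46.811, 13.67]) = [0.0864, 13.67, 46.811, 443]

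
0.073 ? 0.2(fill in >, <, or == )<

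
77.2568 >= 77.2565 True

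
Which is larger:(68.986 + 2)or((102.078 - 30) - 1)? ((102.078 - 30) - 1)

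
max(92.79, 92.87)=92.87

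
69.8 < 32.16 False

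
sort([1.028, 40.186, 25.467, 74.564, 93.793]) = [1.028, 25.467, 40.186, 74.564, 93.793]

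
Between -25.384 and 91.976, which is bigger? 91.976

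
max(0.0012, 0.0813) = 0.0813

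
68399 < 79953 True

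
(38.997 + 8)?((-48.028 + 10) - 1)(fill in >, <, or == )>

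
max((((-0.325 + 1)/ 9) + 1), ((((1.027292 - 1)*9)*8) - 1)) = 1.075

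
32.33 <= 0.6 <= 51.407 False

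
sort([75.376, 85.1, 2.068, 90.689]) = [2.068, 75.376, 85.1, 90.689]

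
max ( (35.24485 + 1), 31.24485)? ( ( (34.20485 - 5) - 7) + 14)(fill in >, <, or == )>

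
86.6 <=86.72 True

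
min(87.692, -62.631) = -62.631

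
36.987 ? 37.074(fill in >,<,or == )<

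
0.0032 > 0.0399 False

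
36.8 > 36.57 True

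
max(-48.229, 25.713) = 25.713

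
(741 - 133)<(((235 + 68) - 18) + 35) False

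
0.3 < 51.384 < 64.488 True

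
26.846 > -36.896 True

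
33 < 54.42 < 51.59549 False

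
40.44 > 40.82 False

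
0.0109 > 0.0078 True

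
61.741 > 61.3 True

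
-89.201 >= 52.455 False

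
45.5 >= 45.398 True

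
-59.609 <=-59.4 True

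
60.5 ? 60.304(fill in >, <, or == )>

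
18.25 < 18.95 True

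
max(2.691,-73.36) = 2.691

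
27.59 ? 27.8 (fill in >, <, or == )<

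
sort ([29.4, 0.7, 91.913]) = [0.7, 29.4, 91.913]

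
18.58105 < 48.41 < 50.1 True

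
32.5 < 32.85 True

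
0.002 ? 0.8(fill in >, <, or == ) <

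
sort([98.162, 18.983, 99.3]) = [18.983, 98.162, 99.3]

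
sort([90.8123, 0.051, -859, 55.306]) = [-859, 0.051, 55.306, 90.8123]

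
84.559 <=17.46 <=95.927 False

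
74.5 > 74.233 True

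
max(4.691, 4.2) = 4.691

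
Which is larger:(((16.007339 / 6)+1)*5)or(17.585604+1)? (17.585604+1)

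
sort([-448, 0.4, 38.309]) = [-448, 0.4, 38.309]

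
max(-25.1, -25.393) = -25.1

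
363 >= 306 True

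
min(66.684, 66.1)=66.1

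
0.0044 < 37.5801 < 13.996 False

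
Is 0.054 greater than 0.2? No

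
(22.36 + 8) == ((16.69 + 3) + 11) False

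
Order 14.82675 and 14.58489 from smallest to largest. 14.58489,14.82675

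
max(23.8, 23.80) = 23.80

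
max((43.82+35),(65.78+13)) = 78.82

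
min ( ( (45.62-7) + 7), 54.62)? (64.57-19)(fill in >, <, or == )>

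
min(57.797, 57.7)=57.7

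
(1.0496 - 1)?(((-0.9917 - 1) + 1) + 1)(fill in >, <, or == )>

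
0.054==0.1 False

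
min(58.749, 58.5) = 58.5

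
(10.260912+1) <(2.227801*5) False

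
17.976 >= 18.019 False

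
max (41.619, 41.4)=41.619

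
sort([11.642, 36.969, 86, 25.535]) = [11.642, 25.535, 36.969, 86]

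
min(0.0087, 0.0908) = 0.0087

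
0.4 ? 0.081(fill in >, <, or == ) >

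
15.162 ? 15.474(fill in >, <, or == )<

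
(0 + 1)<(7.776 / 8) False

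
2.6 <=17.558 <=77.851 True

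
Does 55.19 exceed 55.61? No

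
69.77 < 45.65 False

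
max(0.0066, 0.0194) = 0.0194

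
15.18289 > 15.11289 True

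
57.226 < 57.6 True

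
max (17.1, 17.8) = 17.8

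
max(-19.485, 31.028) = 31.028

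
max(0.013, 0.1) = 0.1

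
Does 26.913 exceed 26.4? Yes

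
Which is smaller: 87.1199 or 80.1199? 80.1199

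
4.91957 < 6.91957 True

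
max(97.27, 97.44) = 97.44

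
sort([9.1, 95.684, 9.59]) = [9.1, 9.59, 95.684]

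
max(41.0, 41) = 41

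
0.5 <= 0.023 False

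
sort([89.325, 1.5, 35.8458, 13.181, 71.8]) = [1.5, 13.181, 35.8458, 71.8, 89.325]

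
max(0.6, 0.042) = 0.6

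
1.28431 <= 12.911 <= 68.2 True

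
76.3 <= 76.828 True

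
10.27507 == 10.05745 False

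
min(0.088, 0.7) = 0.088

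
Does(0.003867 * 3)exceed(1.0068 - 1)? Yes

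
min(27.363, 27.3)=27.3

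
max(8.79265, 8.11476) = 8.79265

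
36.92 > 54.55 False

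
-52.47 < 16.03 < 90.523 True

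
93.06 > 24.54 True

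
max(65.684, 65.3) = 65.684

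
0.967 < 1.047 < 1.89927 True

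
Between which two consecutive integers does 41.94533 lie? 41 and 42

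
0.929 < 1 True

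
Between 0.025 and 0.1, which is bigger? 0.1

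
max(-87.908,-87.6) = -87.6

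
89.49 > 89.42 True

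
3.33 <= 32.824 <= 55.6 True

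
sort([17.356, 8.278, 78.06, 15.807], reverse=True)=[78.06, 17.356, 15.807, 8.278]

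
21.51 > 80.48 False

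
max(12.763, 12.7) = 12.763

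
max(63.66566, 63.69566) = 63.69566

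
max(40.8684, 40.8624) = 40.8684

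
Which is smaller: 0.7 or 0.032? 0.032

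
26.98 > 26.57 True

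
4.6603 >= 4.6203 True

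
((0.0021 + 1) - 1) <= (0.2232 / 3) True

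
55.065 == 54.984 False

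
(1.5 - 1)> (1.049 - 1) True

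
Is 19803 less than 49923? Yes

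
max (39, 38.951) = 39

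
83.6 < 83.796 True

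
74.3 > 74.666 False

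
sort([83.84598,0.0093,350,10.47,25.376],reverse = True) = [350,83.84598,25.376,10.47,0.0093]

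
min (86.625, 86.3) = 86.3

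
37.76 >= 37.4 True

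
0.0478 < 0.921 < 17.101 True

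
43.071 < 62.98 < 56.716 False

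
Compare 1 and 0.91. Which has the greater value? 1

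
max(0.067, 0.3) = 0.3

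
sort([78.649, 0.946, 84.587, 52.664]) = [0.946, 52.664, 78.649, 84.587]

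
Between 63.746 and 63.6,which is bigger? 63.746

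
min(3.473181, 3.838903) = 3.473181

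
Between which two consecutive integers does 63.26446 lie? 63 and 64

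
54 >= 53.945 True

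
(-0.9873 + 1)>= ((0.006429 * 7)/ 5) True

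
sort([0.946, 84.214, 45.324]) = [0.946, 45.324, 84.214]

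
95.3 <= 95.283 False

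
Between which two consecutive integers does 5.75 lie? 5 and 6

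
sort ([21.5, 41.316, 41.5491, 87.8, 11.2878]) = [11.2878, 21.5, 41.316, 41.5491, 87.8]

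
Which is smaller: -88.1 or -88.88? -88.88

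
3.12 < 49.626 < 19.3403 False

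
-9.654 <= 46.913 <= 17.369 False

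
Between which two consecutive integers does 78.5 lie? 78 and 79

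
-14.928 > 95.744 False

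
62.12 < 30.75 False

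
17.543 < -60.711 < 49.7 False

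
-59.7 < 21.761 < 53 True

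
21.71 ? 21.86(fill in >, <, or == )<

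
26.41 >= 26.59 False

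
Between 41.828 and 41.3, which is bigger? 41.828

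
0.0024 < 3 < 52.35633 True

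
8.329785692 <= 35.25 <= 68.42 True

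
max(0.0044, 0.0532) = 0.0532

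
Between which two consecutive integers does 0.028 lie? 0 and 1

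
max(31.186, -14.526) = 31.186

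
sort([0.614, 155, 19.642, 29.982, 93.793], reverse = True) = [155, 93.793, 29.982, 19.642, 0.614]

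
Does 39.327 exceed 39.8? No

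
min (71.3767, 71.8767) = 71.3767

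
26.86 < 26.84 False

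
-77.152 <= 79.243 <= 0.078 False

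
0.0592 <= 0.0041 False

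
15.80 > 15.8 False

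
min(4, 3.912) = 3.912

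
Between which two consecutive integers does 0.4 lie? 0 and 1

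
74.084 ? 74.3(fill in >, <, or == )<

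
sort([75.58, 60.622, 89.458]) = [60.622, 75.58, 89.458]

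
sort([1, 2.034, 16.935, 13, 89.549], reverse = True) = [89.549, 16.935, 13, 2.034, 1]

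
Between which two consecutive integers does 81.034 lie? 81 and 82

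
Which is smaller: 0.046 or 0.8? 0.046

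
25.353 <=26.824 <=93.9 True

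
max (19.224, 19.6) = 19.6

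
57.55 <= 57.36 False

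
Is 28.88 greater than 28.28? Yes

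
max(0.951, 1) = 1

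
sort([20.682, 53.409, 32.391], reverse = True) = [53.409, 32.391, 20.682]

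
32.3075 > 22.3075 True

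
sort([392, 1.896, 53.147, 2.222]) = [1.896, 2.222, 53.147, 392]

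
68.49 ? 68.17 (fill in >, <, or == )>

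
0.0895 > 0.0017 True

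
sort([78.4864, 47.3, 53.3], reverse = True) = [78.4864, 53.3, 47.3]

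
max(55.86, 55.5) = 55.86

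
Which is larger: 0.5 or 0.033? 0.5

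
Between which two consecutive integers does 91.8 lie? 91 and 92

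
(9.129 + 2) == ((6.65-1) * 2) False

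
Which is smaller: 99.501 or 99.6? 99.501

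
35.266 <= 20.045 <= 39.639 False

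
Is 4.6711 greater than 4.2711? Yes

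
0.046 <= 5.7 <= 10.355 True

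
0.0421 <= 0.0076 False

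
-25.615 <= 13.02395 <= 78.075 True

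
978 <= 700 False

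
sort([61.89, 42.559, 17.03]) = [17.03, 42.559, 61.89]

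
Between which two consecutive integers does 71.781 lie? 71 and 72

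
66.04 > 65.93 True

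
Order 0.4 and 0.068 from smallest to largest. 0.068, 0.4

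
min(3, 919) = 3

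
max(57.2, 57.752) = 57.752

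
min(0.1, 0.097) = 0.097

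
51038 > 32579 True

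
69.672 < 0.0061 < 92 False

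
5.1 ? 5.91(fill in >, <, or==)<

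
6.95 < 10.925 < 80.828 True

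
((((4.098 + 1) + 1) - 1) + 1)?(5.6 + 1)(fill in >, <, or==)<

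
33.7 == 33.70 True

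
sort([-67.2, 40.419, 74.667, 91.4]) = [-67.2, 40.419, 74.667, 91.4]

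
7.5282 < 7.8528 True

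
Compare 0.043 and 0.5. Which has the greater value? 0.5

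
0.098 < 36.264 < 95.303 True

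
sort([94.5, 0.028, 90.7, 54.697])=[0.028, 54.697, 90.7, 94.5]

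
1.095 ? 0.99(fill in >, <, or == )>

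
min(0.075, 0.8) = 0.075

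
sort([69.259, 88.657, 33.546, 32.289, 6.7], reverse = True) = [88.657, 69.259, 33.546, 32.289, 6.7]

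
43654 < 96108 True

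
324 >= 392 False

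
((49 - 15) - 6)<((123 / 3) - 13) False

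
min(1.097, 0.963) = 0.963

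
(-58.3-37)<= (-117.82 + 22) False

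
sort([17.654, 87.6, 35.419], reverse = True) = [87.6, 35.419, 17.654]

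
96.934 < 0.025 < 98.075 False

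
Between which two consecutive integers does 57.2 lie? 57 and 58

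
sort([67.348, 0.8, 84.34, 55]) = [0.8, 55, 67.348, 84.34]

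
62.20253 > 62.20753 False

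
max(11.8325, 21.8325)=21.8325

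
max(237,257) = 257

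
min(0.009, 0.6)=0.009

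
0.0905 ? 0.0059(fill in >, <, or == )>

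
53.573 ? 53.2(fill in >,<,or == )>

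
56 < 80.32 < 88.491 True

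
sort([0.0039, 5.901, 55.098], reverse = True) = [55.098, 5.901, 0.0039]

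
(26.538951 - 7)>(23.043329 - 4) True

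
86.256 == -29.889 False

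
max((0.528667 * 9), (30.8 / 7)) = 4.758003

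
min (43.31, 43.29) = 43.29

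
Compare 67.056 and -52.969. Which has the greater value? 67.056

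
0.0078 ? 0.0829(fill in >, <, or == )<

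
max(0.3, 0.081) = 0.3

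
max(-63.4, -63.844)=-63.4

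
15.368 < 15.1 False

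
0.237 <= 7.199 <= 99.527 True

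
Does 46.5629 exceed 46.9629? No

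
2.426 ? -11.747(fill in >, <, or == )>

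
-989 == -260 False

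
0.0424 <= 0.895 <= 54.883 True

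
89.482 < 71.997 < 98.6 False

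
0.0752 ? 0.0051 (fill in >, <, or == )>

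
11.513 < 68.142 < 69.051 True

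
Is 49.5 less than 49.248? No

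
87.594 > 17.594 True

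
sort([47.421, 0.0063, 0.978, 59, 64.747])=[0.0063, 0.978, 47.421, 59, 64.747]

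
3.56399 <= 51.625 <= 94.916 True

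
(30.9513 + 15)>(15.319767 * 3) False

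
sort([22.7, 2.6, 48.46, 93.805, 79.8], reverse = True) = [93.805, 79.8, 48.46, 22.7, 2.6]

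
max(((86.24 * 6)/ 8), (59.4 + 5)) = 64.68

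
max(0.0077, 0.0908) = 0.0908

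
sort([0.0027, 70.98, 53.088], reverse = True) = [70.98, 53.088, 0.0027]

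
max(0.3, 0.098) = 0.3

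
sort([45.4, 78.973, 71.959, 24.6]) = [24.6, 45.4, 71.959, 78.973]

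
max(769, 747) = 769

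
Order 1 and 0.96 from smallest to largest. 0.96, 1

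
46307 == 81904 False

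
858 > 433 True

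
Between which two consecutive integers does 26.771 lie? 26 and 27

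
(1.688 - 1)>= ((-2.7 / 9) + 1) False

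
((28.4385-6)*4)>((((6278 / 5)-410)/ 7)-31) False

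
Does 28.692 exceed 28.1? Yes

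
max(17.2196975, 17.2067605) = 17.2196975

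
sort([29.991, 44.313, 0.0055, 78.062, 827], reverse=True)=[827, 78.062, 44.313, 29.991, 0.0055]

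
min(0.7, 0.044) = 0.044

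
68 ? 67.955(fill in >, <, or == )>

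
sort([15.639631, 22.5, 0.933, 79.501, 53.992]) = [0.933, 15.639631, 22.5, 53.992, 79.501]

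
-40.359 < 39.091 True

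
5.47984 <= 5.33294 False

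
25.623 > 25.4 True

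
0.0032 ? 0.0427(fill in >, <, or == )<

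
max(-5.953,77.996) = 77.996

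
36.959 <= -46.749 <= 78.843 False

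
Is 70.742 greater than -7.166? Yes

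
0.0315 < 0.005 False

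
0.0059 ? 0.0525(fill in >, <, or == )<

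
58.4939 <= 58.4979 True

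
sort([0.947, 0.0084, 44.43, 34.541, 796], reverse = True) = [796, 44.43, 34.541, 0.947, 0.0084]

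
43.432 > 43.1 True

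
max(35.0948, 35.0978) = 35.0978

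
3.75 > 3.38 True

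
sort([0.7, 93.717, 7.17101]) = [0.7, 7.17101, 93.717]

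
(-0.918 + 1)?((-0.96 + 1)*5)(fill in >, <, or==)<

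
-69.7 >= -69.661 False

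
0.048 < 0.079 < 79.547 True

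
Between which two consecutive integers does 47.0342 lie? 47 and 48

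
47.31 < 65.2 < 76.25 True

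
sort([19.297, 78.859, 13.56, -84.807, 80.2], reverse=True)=[80.2, 78.859, 19.297, 13.56, -84.807]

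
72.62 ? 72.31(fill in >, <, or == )>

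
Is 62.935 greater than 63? No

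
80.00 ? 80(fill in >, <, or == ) ==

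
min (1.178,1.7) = 1.178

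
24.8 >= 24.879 False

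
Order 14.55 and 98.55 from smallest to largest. 14.55, 98.55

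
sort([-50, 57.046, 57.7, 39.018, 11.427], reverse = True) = [57.7, 57.046, 39.018, 11.427, -50]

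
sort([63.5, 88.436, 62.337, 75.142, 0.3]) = [0.3, 62.337, 63.5, 75.142, 88.436]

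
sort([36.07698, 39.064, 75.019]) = [36.07698, 39.064, 75.019]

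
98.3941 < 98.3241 False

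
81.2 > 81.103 True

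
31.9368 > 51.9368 False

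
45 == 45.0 True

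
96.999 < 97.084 True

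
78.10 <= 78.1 True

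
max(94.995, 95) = 95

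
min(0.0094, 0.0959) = 0.0094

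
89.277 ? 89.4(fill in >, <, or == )<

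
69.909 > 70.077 False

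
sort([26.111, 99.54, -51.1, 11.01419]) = [-51.1, 11.01419, 26.111, 99.54]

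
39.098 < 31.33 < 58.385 False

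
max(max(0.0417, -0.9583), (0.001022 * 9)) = 0.0417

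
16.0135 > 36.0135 False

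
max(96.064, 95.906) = 96.064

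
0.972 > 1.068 False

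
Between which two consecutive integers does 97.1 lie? 97 and 98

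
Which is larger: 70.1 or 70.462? 70.462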